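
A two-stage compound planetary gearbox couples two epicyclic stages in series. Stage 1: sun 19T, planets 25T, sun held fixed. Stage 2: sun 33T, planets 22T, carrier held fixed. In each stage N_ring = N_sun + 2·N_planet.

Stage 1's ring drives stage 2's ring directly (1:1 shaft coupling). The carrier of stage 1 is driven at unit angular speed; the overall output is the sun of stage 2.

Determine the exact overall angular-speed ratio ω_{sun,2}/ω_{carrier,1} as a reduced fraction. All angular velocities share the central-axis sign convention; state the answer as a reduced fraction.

Stage 1: N_ring = 19 + 2·25 = 69
Stage 1: 19(ω_s−ω_c) = −69(ω_r−ω_c),  ω_s=0, ω_c=1
Stage 1: ω_r = 1 − (19/69)(0−1) = 88/69
  ⇒ ω_r¹/ω_c¹ = 88/69
Stage 2: N_ring = 33 + 2·22 = 77
Stage 2: 33(ω_s−ω_c) = −77(ω_r−ω_c),  ω_c=0, ω_r=1
Stage 2: ω_s = 0 − (77/33)(1−0) = -7/3
  ⇒ ω_s²/ω_r² = -7/3
Coupling ω_r² = ω_r¹ ⇒ overall = 88/69 × -7/3 = -616/207

-616/207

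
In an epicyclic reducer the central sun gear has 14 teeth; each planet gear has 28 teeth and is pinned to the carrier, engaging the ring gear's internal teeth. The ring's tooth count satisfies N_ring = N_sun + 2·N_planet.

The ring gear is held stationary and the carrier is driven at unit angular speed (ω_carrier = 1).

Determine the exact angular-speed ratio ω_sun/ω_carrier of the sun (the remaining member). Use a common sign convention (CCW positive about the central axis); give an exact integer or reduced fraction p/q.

6

N_ring = 14 + 2·28 = 70
14(ω_s−ω_c) = −70(ω_r−ω_c),  ω_r=0, ω_c=1
ω_s = 1 − (70/14)(0−1) = 6
ω_s/ω_c = 6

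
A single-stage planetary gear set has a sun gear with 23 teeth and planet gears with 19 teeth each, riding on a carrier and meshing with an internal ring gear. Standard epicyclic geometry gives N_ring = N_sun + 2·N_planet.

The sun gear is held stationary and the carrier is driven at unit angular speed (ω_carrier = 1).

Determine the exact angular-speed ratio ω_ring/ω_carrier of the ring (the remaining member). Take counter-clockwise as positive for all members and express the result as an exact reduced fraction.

84/61

N_ring = 23 + 2·19 = 61
23(ω_s−ω_c) = −61(ω_r−ω_c),  ω_s=0, ω_c=1
ω_r = 1 − (23/61)(0−1) = 84/61
ω_r/ω_c = 84/61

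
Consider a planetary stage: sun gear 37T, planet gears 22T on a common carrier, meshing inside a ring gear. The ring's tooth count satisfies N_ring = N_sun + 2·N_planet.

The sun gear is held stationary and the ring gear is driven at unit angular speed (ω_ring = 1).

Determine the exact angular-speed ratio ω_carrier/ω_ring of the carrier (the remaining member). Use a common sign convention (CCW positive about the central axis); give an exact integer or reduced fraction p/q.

N_ring = 37 + 2·22 = 81
37(ω_s−ω_c) = −81(ω_r−ω_c),  ω_s=0, ω_r=1
37(0−ω_c) = −81(1−ω_c)  ⇒  118ω_c = 81  ⇒  ω_c = 81/118
ω_c/ω_r = 81/118

81/118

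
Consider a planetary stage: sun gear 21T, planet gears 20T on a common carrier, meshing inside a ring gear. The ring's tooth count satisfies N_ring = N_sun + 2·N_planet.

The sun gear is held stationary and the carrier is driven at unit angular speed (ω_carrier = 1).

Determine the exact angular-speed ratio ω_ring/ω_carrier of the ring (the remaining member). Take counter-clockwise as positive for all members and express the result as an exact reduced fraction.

N_ring = 21 + 2·20 = 61
21(ω_s−ω_c) = −61(ω_r−ω_c),  ω_s=0, ω_c=1
ω_r = 1 − (21/61)(0−1) = 82/61
ω_r/ω_c = 82/61

82/61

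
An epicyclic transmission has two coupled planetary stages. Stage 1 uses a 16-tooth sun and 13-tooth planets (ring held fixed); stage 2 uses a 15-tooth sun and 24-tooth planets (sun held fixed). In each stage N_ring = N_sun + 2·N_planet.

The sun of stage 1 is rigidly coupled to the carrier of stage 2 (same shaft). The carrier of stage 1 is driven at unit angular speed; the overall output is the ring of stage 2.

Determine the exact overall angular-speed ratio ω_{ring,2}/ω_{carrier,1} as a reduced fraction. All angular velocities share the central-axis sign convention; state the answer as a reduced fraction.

377/84

Stage 1: N_ring = 16 + 2·13 = 42
Stage 1: 16(ω_s−ω_c) = −42(ω_r−ω_c),  ω_r=0, ω_c=1
Stage 1: ω_s = 1 − (42/16)(0−1) = 29/8
  ⇒ ω_s¹/ω_c¹ = 29/8
Stage 2: N_ring = 15 + 2·24 = 63
Stage 2: 15(ω_s−ω_c) = −63(ω_r−ω_c),  ω_s=0, ω_c=1
Stage 2: ω_r = 1 − (15/63)(0−1) = 26/21
  ⇒ ω_r²/ω_c² = 26/21
Coupling ω_c² = ω_s¹ ⇒ overall = 29/8 × 26/21 = 377/84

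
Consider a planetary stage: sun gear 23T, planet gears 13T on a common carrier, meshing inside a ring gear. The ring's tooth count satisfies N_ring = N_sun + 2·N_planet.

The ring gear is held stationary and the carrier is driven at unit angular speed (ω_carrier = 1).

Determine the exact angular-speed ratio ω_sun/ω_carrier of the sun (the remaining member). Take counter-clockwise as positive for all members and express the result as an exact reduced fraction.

72/23

N_ring = 23 + 2·13 = 49
23(ω_s−ω_c) = −49(ω_r−ω_c),  ω_r=0, ω_c=1
ω_s = 1 − (49/23)(0−1) = 72/23
ω_s/ω_c = 72/23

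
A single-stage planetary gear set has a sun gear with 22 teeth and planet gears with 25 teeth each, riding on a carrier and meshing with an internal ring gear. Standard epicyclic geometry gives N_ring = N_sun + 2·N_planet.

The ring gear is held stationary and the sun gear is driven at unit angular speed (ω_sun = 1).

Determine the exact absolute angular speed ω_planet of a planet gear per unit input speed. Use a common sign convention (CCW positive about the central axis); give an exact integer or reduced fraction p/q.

-11/25

N_ring = 22 + 2·25 = 72
22(ω_s−ω_c) = −72(ω_r−ω_c),  ω_r=0, ω_s=1
22(1−ω_c) = −72(0−ω_c)  ⇒  94ω_c = 22  ⇒  ω_c = 11/47
sun–planet: 22·(1−11/47) = −25·(ω_p−ω_c)  ⇒  ω_p−ω_c = −(22/25)·(36/47) = -792/1175
ω_p = 11/47 − 792/1175 = -11/25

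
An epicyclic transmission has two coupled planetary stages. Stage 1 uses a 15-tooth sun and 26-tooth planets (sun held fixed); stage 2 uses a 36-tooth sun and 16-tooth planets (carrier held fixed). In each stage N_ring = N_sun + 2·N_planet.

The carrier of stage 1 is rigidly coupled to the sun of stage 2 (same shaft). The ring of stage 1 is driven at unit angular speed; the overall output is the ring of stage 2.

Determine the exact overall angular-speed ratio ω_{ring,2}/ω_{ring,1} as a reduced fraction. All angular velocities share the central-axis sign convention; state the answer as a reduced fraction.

-603/1394

Stage 1: N_ring = 15 + 2·26 = 67
Stage 1: 15(ω_s−ω_c) = −67(ω_r−ω_c),  ω_s=0, ω_r=1
Stage 1: 15(0−ω_c) = −67(1−ω_c)  ⇒  82ω_c = 67  ⇒  ω_c = 67/82
  ⇒ ω_c¹/ω_r¹ = 67/82
Stage 2: N_ring = 36 + 2·16 = 68
Stage 2: 36(ω_s−ω_c) = −68(ω_r−ω_c),  ω_c=0, ω_s=1
Stage 2: ω_r = 0 − (36/68)(1−0) = -9/17
  ⇒ ω_r²/ω_s² = -9/17
Coupling ω_s² = ω_c¹ ⇒ overall = 67/82 × -9/17 = -603/1394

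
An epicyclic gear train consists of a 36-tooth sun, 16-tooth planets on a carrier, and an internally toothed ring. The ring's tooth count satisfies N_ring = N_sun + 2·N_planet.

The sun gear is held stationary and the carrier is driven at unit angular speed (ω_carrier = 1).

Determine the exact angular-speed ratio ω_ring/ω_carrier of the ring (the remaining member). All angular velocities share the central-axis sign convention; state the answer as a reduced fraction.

N_ring = 36 + 2·16 = 68
36(ω_s−ω_c) = −68(ω_r−ω_c),  ω_s=0, ω_c=1
ω_r = 1 − (36/68)(0−1) = 26/17
ω_r/ω_c = 26/17

26/17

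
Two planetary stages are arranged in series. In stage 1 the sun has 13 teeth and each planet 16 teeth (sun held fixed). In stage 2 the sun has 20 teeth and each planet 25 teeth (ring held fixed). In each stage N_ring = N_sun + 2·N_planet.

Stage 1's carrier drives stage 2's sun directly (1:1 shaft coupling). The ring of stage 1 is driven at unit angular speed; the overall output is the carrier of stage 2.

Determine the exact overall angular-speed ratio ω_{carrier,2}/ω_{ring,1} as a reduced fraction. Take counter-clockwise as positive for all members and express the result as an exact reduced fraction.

Stage 1: N_ring = 13 + 2·16 = 45
Stage 1: 13(ω_s−ω_c) = −45(ω_r−ω_c),  ω_s=0, ω_r=1
Stage 1: 13(0−ω_c) = −45(1−ω_c)  ⇒  58ω_c = 45  ⇒  ω_c = 45/58
  ⇒ ω_c¹/ω_r¹ = 45/58
Stage 2: N_ring = 20 + 2·25 = 70
Stage 2: 20(ω_s−ω_c) = −70(ω_r−ω_c),  ω_r=0, ω_s=1
Stage 2: 20(1−ω_c) = −70(0−ω_c)  ⇒  90ω_c = 20  ⇒  ω_c = 2/9
  ⇒ ω_c²/ω_s² = 2/9
Coupling ω_s² = ω_c¹ ⇒ overall = 45/58 × 2/9 = 5/29

5/29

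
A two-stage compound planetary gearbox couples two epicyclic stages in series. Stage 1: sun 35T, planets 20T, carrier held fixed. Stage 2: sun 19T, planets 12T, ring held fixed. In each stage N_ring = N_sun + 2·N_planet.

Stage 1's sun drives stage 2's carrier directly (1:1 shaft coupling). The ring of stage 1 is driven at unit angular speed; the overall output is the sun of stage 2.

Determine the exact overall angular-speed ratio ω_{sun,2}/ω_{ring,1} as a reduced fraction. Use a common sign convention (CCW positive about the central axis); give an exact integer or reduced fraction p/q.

Stage 1: N_ring = 35 + 2·20 = 75
Stage 1: 35(ω_s−ω_c) = −75(ω_r−ω_c),  ω_c=0, ω_r=1
Stage 1: ω_s = 0 − (75/35)(1−0) = -15/7
  ⇒ ω_s¹/ω_r¹ = -15/7
Stage 2: N_ring = 19 + 2·12 = 43
Stage 2: 19(ω_s−ω_c) = −43(ω_r−ω_c),  ω_r=0, ω_c=1
Stage 2: ω_s = 1 − (43/19)(0−1) = 62/19
  ⇒ ω_s²/ω_c² = 62/19
Coupling ω_c² = ω_s¹ ⇒ overall = -15/7 × 62/19 = -930/133

-930/133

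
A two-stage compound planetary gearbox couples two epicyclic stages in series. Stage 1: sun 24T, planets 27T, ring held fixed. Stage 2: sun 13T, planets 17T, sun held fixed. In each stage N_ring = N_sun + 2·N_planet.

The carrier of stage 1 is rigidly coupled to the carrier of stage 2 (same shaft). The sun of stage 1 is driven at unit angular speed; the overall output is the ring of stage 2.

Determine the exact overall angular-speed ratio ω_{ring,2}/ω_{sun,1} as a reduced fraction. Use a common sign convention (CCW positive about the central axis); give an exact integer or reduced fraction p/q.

Stage 1: N_ring = 24 + 2·27 = 78
Stage 1: 24(ω_s−ω_c) = −78(ω_r−ω_c),  ω_r=0, ω_s=1
Stage 1: 24(1−ω_c) = −78(0−ω_c)  ⇒  102ω_c = 24  ⇒  ω_c = 4/17
  ⇒ ω_c¹/ω_s¹ = 4/17
Stage 2: N_ring = 13 + 2·17 = 47
Stage 2: 13(ω_s−ω_c) = −47(ω_r−ω_c),  ω_s=0, ω_c=1
Stage 2: ω_r = 1 − (13/47)(0−1) = 60/47
  ⇒ ω_r²/ω_c² = 60/47
Coupling ω_c² = ω_c¹ ⇒ overall = 4/17 × 60/47 = 240/799

240/799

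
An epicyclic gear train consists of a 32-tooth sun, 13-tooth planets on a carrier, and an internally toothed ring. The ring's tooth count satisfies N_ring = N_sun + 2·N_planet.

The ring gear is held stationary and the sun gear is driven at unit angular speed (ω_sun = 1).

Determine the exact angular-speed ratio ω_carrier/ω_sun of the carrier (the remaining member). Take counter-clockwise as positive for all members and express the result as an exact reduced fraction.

N_ring = 32 + 2·13 = 58
32(ω_s−ω_c) = −58(ω_r−ω_c),  ω_r=0, ω_s=1
32(1−ω_c) = −58(0−ω_c)  ⇒  90ω_c = 32  ⇒  ω_c = 16/45
ω_c/ω_s = 16/45

16/45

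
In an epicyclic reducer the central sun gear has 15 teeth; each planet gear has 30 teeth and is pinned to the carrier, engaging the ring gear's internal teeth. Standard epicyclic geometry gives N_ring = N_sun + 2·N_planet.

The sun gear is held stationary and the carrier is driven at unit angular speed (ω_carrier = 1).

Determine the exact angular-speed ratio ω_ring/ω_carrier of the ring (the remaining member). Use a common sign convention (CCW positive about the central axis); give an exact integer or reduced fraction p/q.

N_ring = 15 + 2·30 = 75
15(ω_s−ω_c) = −75(ω_r−ω_c),  ω_s=0, ω_c=1
ω_r = 1 − (15/75)(0−1) = 6/5
ω_r/ω_c = 6/5

6/5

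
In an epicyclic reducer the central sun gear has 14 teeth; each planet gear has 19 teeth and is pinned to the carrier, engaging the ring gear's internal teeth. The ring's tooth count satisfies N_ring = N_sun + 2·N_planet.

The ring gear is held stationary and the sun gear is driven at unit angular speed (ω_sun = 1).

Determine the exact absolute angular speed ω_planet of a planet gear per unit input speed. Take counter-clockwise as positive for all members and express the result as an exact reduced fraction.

-7/19

N_ring = 14 + 2·19 = 52
14(ω_s−ω_c) = −52(ω_r−ω_c),  ω_r=0, ω_s=1
14(1−ω_c) = −52(0−ω_c)  ⇒  66ω_c = 14  ⇒  ω_c = 7/33
sun–planet: 14·(1−7/33) = −19·(ω_p−ω_c)  ⇒  ω_p−ω_c = −(14/19)·(26/33) = -364/627
ω_p = 7/33 − 364/627 = -7/19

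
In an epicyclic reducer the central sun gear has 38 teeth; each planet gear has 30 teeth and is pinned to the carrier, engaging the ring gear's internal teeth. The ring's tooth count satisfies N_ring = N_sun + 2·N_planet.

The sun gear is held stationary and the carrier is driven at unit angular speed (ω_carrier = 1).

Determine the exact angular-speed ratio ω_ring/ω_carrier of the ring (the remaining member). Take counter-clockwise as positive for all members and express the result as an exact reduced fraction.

68/49

N_ring = 38 + 2·30 = 98
38(ω_s−ω_c) = −98(ω_r−ω_c),  ω_s=0, ω_c=1
ω_r = 1 − (38/98)(0−1) = 68/49
ω_r/ω_c = 68/49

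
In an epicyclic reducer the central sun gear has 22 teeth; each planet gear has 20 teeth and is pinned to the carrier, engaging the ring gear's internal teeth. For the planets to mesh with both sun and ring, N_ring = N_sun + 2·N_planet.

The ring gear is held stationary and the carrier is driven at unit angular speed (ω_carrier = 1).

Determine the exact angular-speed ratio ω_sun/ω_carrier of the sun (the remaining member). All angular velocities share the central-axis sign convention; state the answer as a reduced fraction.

N_ring = 22 + 2·20 = 62
22(ω_s−ω_c) = −62(ω_r−ω_c),  ω_r=0, ω_c=1
ω_s = 1 − (62/22)(0−1) = 42/11
ω_s/ω_c = 42/11

42/11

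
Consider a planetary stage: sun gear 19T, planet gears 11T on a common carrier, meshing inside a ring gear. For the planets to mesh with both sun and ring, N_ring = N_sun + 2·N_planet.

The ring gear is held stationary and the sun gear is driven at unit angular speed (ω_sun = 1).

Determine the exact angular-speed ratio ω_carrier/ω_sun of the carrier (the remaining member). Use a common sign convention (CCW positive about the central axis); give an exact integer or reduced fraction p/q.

19/60

N_ring = 19 + 2·11 = 41
19(ω_s−ω_c) = −41(ω_r−ω_c),  ω_r=0, ω_s=1
19(1−ω_c) = −41(0−ω_c)  ⇒  60ω_c = 19  ⇒  ω_c = 19/60
ω_c/ω_s = 19/60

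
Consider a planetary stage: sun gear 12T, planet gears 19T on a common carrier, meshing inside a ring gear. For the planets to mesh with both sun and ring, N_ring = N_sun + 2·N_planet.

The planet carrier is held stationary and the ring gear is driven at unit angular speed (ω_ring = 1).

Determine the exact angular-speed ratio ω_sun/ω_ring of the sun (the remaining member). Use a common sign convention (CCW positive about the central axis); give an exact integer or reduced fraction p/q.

N_ring = 12 + 2·19 = 50
12(ω_s−ω_c) = −50(ω_r−ω_c),  ω_c=0, ω_r=1
ω_s = 0 − (50/12)(1−0) = -25/6
ω_s/ω_r = -25/6

-25/6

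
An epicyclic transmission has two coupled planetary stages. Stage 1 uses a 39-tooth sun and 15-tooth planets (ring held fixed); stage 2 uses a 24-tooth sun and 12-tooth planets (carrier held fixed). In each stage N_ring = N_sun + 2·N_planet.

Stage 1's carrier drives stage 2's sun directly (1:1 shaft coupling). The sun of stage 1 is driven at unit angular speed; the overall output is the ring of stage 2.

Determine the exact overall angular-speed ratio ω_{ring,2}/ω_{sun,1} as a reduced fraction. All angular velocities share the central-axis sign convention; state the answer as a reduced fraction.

-13/72

Stage 1: N_ring = 39 + 2·15 = 69
Stage 1: 39(ω_s−ω_c) = −69(ω_r−ω_c),  ω_r=0, ω_s=1
Stage 1: 39(1−ω_c) = −69(0−ω_c)  ⇒  108ω_c = 39  ⇒  ω_c = 13/36
  ⇒ ω_c¹/ω_s¹ = 13/36
Stage 2: N_ring = 24 + 2·12 = 48
Stage 2: 24(ω_s−ω_c) = −48(ω_r−ω_c),  ω_c=0, ω_s=1
Stage 2: ω_r = 0 − (24/48)(1−0) = -1/2
  ⇒ ω_r²/ω_s² = -1/2
Coupling ω_s² = ω_c¹ ⇒ overall = 13/36 × -1/2 = -13/72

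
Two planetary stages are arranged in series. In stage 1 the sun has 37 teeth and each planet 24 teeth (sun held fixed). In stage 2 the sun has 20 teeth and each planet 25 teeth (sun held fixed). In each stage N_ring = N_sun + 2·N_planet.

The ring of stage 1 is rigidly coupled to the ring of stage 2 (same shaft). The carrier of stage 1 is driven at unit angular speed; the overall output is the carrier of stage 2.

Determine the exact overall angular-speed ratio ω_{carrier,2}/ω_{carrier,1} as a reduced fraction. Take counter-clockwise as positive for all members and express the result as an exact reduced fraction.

Stage 1: N_ring = 37 + 2·24 = 85
Stage 1: 37(ω_s−ω_c) = −85(ω_r−ω_c),  ω_s=0, ω_c=1
Stage 1: ω_r = 1 − (37/85)(0−1) = 122/85
  ⇒ ω_r¹/ω_c¹ = 122/85
Stage 2: N_ring = 20 + 2·25 = 70
Stage 2: 20(ω_s−ω_c) = −70(ω_r−ω_c),  ω_s=0, ω_r=1
Stage 2: 20(0−ω_c) = −70(1−ω_c)  ⇒  90ω_c = 70  ⇒  ω_c = 7/9
  ⇒ ω_c²/ω_r² = 7/9
Coupling ω_r² = ω_r¹ ⇒ overall = 122/85 × 7/9 = 854/765

854/765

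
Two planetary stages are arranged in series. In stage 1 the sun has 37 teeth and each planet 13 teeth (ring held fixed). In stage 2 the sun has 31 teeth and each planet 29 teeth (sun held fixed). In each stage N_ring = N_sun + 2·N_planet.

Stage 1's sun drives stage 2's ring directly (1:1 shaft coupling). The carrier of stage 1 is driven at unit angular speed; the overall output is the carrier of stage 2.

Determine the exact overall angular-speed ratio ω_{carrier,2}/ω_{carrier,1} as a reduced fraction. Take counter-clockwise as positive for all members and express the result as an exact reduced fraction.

445/222

Stage 1: N_ring = 37 + 2·13 = 63
Stage 1: 37(ω_s−ω_c) = −63(ω_r−ω_c),  ω_r=0, ω_c=1
Stage 1: ω_s = 1 − (63/37)(0−1) = 100/37
  ⇒ ω_s¹/ω_c¹ = 100/37
Stage 2: N_ring = 31 + 2·29 = 89
Stage 2: 31(ω_s−ω_c) = −89(ω_r−ω_c),  ω_s=0, ω_r=1
Stage 2: 31(0−ω_c) = −89(1−ω_c)  ⇒  120ω_c = 89  ⇒  ω_c = 89/120
  ⇒ ω_c²/ω_r² = 89/120
Coupling ω_r² = ω_s¹ ⇒ overall = 100/37 × 89/120 = 445/222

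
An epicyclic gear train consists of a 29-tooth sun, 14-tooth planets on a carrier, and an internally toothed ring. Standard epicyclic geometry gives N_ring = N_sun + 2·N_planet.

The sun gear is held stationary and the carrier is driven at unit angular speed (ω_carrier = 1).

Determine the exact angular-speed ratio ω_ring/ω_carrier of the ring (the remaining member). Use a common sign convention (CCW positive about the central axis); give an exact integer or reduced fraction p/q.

N_ring = 29 + 2·14 = 57
29(ω_s−ω_c) = −57(ω_r−ω_c),  ω_s=0, ω_c=1
ω_r = 1 − (29/57)(0−1) = 86/57
ω_r/ω_c = 86/57

86/57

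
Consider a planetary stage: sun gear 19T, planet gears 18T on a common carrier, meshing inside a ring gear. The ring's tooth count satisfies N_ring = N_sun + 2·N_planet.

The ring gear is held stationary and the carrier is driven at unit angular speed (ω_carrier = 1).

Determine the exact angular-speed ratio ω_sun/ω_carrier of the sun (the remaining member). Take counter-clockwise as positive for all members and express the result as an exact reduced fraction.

N_ring = 19 + 2·18 = 55
19(ω_s−ω_c) = −55(ω_r−ω_c),  ω_r=0, ω_c=1
ω_s = 1 − (55/19)(0−1) = 74/19
ω_s/ω_c = 74/19

74/19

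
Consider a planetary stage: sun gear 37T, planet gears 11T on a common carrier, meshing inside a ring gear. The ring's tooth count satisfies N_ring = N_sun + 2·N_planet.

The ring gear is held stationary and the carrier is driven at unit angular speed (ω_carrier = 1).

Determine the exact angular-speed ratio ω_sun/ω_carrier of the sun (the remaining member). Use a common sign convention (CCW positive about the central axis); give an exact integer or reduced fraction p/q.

N_ring = 37 + 2·11 = 59
37(ω_s−ω_c) = −59(ω_r−ω_c),  ω_r=0, ω_c=1
ω_s = 1 − (59/37)(0−1) = 96/37
ω_s/ω_c = 96/37

96/37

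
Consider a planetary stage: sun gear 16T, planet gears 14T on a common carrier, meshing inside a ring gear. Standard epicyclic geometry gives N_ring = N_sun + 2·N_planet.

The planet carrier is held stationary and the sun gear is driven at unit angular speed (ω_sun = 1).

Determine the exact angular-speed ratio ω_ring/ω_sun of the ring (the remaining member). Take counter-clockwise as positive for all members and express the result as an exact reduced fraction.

-4/11

N_ring = 16 + 2·14 = 44
16(ω_s−ω_c) = −44(ω_r−ω_c),  ω_c=0, ω_s=1
ω_r = 0 − (16/44)(1−0) = -4/11
ω_r/ω_s = -4/11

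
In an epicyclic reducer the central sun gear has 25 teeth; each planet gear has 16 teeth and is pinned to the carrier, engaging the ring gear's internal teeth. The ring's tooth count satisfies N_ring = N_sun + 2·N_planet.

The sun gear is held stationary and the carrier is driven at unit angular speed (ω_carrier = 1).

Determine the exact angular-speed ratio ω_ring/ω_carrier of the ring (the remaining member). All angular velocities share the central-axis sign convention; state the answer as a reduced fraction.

82/57

N_ring = 25 + 2·16 = 57
25(ω_s−ω_c) = −57(ω_r−ω_c),  ω_s=0, ω_c=1
ω_r = 1 − (25/57)(0−1) = 82/57
ω_r/ω_c = 82/57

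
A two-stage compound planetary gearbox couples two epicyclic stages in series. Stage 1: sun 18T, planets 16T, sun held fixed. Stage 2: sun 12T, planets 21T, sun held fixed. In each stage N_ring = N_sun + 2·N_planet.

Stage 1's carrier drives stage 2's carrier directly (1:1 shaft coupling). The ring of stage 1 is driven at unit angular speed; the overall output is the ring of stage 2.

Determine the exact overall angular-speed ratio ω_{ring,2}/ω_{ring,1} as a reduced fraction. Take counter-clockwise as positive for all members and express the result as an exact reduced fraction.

275/306

Stage 1: N_ring = 18 + 2·16 = 50
Stage 1: 18(ω_s−ω_c) = −50(ω_r−ω_c),  ω_s=0, ω_r=1
Stage 1: 18(0−ω_c) = −50(1−ω_c)  ⇒  68ω_c = 50  ⇒  ω_c = 25/34
  ⇒ ω_c¹/ω_r¹ = 25/34
Stage 2: N_ring = 12 + 2·21 = 54
Stage 2: 12(ω_s−ω_c) = −54(ω_r−ω_c),  ω_s=0, ω_c=1
Stage 2: ω_r = 1 − (12/54)(0−1) = 11/9
  ⇒ ω_r²/ω_c² = 11/9
Coupling ω_c² = ω_c¹ ⇒ overall = 25/34 × 11/9 = 275/306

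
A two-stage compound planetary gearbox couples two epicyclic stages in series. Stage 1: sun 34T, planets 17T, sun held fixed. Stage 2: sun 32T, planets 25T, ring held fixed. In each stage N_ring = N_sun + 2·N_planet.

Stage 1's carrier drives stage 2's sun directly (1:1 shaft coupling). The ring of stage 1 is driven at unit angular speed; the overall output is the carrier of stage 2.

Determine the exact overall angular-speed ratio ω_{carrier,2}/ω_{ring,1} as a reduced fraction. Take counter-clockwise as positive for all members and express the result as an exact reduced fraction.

32/171

Stage 1: N_ring = 34 + 2·17 = 68
Stage 1: 34(ω_s−ω_c) = −68(ω_r−ω_c),  ω_s=0, ω_r=1
Stage 1: 34(0−ω_c) = −68(1−ω_c)  ⇒  102ω_c = 68  ⇒  ω_c = 2/3
  ⇒ ω_c¹/ω_r¹ = 2/3
Stage 2: N_ring = 32 + 2·25 = 82
Stage 2: 32(ω_s−ω_c) = −82(ω_r−ω_c),  ω_r=0, ω_s=1
Stage 2: 32(1−ω_c) = −82(0−ω_c)  ⇒  114ω_c = 32  ⇒  ω_c = 16/57
  ⇒ ω_c²/ω_s² = 16/57
Coupling ω_s² = ω_c¹ ⇒ overall = 2/3 × 16/57 = 32/171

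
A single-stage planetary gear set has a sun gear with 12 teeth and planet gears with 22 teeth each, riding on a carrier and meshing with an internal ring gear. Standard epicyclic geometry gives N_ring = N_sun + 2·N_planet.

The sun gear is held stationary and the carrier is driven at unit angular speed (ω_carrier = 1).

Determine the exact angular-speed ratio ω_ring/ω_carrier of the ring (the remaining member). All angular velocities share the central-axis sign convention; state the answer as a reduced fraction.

17/14

N_ring = 12 + 2·22 = 56
12(ω_s−ω_c) = −56(ω_r−ω_c),  ω_s=0, ω_c=1
ω_r = 1 − (12/56)(0−1) = 17/14
ω_r/ω_c = 17/14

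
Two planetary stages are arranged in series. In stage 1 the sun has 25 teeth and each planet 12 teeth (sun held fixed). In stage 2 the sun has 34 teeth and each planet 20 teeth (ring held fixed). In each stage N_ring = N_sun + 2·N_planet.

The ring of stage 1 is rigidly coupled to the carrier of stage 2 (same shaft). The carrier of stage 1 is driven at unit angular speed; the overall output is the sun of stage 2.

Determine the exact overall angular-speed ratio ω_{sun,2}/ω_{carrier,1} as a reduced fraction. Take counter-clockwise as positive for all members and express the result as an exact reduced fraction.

3996/833

Stage 1: N_ring = 25 + 2·12 = 49
Stage 1: 25(ω_s−ω_c) = −49(ω_r−ω_c),  ω_s=0, ω_c=1
Stage 1: ω_r = 1 − (25/49)(0−1) = 74/49
  ⇒ ω_r¹/ω_c¹ = 74/49
Stage 2: N_ring = 34 + 2·20 = 74
Stage 2: 34(ω_s−ω_c) = −74(ω_r−ω_c),  ω_r=0, ω_c=1
Stage 2: ω_s = 1 − (74/34)(0−1) = 54/17
  ⇒ ω_s²/ω_c² = 54/17
Coupling ω_c² = ω_r¹ ⇒ overall = 74/49 × 54/17 = 3996/833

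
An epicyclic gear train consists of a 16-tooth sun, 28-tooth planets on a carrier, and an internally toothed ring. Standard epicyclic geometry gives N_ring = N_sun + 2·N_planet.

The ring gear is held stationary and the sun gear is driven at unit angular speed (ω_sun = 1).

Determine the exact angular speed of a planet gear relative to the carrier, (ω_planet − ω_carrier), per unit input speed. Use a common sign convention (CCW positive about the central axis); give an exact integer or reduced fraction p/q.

N_ring = 16 + 2·28 = 72
16(ω_s−ω_c) = −72(ω_r−ω_c),  ω_r=0, ω_s=1
16(1−ω_c) = −72(0−ω_c)  ⇒  88ω_c = 16  ⇒  ω_c = 2/11
sun–planet: 16·(1−2/11) = −28·(ω_p−ω_c)  ⇒  ω_p−ω_c = −(16/28)·(9/11) = -36/77

-36/77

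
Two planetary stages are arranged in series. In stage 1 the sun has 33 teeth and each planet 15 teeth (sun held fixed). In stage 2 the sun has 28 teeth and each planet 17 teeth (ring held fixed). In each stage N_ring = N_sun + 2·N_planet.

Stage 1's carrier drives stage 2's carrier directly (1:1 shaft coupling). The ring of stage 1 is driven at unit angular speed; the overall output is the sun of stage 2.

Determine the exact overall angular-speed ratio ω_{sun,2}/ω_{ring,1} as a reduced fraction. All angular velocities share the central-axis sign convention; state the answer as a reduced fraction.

Stage 1: N_ring = 33 + 2·15 = 63
Stage 1: 33(ω_s−ω_c) = −63(ω_r−ω_c),  ω_s=0, ω_r=1
Stage 1: 33(0−ω_c) = −63(1−ω_c)  ⇒  96ω_c = 63  ⇒  ω_c = 21/32
  ⇒ ω_c¹/ω_r¹ = 21/32
Stage 2: N_ring = 28 + 2·17 = 62
Stage 2: 28(ω_s−ω_c) = −62(ω_r−ω_c),  ω_r=0, ω_c=1
Stage 2: ω_s = 1 − (62/28)(0−1) = 45/14
  ⇒ ω_s²/ω_c² = 45/14
Coupling ω_c² = ω_c¹ ⇒ overall = 21/32 × 45/14 = 135/64

135/64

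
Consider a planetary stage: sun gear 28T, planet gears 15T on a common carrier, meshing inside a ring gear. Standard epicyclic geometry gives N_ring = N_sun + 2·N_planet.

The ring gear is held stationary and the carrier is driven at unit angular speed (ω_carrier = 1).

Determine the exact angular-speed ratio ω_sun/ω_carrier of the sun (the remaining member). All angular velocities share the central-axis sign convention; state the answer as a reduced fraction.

43/14

N_ring = 28 + 2·15 = 58
28(ω_s−ω_c) = −58(ω_r−ω_c),  ω_r=0, ω_c=1
ω_s = 1 − (58/28)(0−1) = 43/14
ω_s/ω_c = 43/14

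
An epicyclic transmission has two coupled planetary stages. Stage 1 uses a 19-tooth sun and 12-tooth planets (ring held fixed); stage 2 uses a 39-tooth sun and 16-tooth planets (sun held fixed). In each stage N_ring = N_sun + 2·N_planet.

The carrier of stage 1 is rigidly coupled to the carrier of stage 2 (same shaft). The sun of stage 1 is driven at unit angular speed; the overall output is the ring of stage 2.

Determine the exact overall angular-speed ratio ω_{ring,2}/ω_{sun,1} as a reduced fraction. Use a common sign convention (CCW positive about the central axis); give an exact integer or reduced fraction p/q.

1045/2201

Stage 1: N_ring = 19 + 2·12 = 43
Stage 1: 19(ω_s−ω_c) = −43(ω_r−ω_c),  ω_r=0, ω_s=1
Stage 1: 19(1−ω_c) = −43(0−ω_c)  ⇒  62ω_c = 19  ⇒  ω_c = 19/62
  ⇒ ω_c¹/ω_s¹ = 19/62
Stage 2: N_ring = 39 + 2·16 = 71
Stage 2: 39(ω_s−ω_c) = −71(ω_r−ω_c),  ω_s=0, ω_c=1
Stage 2: ω_r = 1 − (39/71)(0−1) = 110/71
  ⇒ ω_r²/ω_c² = 110/71
Coupling ω_c² = ω_c¹ ⇒ overall = 19/62 × 110/71 = 1045/2201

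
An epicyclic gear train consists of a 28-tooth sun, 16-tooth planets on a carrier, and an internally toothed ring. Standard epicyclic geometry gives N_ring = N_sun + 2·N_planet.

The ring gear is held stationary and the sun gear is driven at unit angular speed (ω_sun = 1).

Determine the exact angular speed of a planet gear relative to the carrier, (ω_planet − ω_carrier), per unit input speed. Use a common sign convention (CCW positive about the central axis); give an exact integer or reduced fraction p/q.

-105/88

N_ring = 28 + 2·16 = 60
28(ω_s−ω_c) = −60(ω_r−ω_c),  ω_r=0, ω_s=1
28(1−ω_c) = −60(0−ω_c)  ⇒  88ω_c = 28  ⇒  ω_c = 7/22
sun–planet: 28·(1−7/22) = −16·(ω_p−ω_c)  ⇒  ω_p−ω_c = −(28/16)·(15/22) = -105/88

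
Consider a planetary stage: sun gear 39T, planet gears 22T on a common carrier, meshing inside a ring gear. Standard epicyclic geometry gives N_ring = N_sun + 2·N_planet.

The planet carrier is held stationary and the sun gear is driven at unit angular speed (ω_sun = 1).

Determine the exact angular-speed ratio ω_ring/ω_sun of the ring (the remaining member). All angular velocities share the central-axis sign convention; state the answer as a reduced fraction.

N_ring = 39 + 2·22 = 83
39(ω_s−ω_c) = −83(ω_r−ω_c),  ω_c=0, ω_s=1
ω_r = 0 − (39/83)(1−0) = -39/83
ω_r/ω_s = -39/83

-39/83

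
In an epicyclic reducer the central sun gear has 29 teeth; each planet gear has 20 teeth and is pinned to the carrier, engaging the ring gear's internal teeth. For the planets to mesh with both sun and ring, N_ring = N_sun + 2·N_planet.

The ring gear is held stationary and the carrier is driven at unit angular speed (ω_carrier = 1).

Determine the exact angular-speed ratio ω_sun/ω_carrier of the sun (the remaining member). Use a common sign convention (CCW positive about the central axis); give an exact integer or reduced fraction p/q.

N_ring = 29 + 2·20 = 69
29(ω_s−ω_c) = −69(ω_r−ω_c),  ω_r=0, ω_c=1
ω_s = 1 − (69/29)(0−1) = 98/29
ω_s/ω_c = 98/29

98/29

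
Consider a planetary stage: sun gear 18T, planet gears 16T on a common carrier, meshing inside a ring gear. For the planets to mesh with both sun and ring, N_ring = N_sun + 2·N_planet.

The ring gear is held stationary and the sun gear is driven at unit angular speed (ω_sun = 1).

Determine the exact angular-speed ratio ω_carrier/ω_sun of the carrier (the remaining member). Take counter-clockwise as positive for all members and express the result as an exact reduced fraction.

9/34

N_ring = 18 + 2·16 = 50
18(ω_s−ω_c) = −50(ω_r−ω_c),  ω_r=0, ω_s=1
18(1−ω_c) = −50(0−ω_c)  ⇒  68ω_c = 18  ⇒  ω_c = 9/34
ω_c/ω_s = 9/34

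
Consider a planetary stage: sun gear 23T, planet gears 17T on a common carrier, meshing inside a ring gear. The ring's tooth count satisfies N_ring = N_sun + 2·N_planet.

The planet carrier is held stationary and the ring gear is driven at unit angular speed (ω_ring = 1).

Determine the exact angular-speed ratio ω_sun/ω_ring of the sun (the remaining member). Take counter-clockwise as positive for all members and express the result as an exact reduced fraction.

-57/23

N_ring = 23 + 2·17 = 57
23(ω_s−ω_c) = −57(ω_r−ω_c),  ω_c=0, ω_r=1
ω_s = 0 − (57/23)(1−0) = -57/23
ω_s/ω_r = -57/23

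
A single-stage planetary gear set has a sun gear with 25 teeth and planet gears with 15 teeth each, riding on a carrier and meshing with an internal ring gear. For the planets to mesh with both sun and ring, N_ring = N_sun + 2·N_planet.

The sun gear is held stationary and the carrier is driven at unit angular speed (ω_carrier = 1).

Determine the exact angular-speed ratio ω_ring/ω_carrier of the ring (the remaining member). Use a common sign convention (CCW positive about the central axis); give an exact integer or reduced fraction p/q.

16/11

N_ring = 25 + 2·15 = 55
25(ω_s−ω_c) = −55(ω_r−ω_c),  ω_s=0, ω_c=1
ω_r = 1 − (25/55)(0−1) = 16/11
ω_r/ω_c = 16/11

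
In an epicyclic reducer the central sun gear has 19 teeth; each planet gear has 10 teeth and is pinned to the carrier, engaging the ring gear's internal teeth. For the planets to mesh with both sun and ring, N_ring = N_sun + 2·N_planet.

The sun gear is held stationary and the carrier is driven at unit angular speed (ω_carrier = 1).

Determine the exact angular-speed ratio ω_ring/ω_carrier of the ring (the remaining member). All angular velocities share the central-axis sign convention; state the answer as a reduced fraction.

N_ring = 19 + 2·10 = 39
19(ω_s−ω_c) = −39(ω_r−ω_c),  ω_s=0, ω_c=1
ω_r = 1 − (19/39)(0−1) = 58/39
ω_r/ω_c = 58/39

58/39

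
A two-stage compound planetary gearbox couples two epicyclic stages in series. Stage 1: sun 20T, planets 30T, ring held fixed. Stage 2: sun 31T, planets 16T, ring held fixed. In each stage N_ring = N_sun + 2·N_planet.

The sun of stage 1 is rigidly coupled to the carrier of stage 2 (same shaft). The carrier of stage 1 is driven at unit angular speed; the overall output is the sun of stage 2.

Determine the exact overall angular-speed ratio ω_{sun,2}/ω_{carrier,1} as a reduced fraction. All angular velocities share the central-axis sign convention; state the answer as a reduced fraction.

470/31

Stage 1: N_ring = 20 + 2·30 = 80
Stage 1: 20(ω_s−ω_c) = −80(ω_r−ω_c),  ω_r=0, ω_c=1
Stage 1: ω_s = 1 − (80/20)(0−1) = 5
  ⇒ ω_s¹/ω_c¹ = 5
Stage 2: N_ring = 31 + 2·16 = 63
Stage 2: 31(ω_s−ω_c) = −63(ω_r−ω_c),  ω_r=0, ω_c=1
Stage 2: ω_s = 1 − (63/31)(0−1) = 94/31
  ⇒ ω_s²/ω_c² = 94/31
Coupling ω_c² = ω_s¹ ⇒ overall = 5 × 94/31 = 470/31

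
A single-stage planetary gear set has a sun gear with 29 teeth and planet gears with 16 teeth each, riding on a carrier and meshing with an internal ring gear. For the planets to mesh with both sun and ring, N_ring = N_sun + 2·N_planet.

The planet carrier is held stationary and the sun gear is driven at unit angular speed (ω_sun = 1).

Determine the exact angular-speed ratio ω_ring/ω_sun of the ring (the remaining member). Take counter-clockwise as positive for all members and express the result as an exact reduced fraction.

N_ring = 29 + 2·16 = 61
29(ω_s−ω_c) = −61(ω_r−ω_c),  ω_c=0, ω_s=1
ω_r = 0 − (29/61)(1−0) = -29/61
ω_r/ω_s = -29/61

-29/61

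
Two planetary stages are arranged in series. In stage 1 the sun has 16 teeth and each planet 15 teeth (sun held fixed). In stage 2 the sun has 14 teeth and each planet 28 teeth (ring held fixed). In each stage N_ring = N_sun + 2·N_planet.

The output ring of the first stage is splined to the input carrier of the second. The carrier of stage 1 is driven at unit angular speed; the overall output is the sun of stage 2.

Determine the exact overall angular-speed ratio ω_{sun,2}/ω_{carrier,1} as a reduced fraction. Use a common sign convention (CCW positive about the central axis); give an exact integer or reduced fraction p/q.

186/23

Stage 1: N_ring = 16 + 2·15 = 46
Stage 1: 16(ω_s−ω_c) = −46(ω_r−ω_c),  ω_s=0, ω_c=1
Stage 1: ω_r = 1 − (16/46)(0−1) = 31/23
  ⇒ ω_r¹/ω_c¹ = 31/23
Stage 2: N_ring = 14 + 2·28 = 70
Stage 2: 14(ω_s−ω_c) = −70(ω_r−ω_c),  ω_r=0, ω_c=1
Stage 2: ω_s = 1 − (70/14)(0−1) = 6
  ⇒ ω_s²/ω_c² = 6
Coupling ω_c² = ω_r¹ ⇒ overall = 31/23 × 6 = 186/23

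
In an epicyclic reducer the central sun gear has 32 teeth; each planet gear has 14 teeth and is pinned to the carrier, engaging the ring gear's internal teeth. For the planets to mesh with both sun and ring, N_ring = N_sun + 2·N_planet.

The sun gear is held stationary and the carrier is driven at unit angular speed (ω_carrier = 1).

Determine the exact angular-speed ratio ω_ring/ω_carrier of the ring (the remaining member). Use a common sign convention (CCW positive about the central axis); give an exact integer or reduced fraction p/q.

23/15

N_ring = 32 + 2·14 = 60
32(ω_s−ω_c) = −60(ω_r−ω_c),  ω_s=0, ω_c=1
ω_r = 1 − (32/60)(0−1) = 23/15
ω_r/ω_c = 23/15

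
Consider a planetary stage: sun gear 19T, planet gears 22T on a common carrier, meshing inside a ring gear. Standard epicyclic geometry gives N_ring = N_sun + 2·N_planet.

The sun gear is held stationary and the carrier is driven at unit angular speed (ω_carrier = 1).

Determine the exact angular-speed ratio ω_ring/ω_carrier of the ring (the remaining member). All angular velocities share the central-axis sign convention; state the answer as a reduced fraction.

N_ring = 19 + 2·22 = 63
19(ω_s−ω_c) = −63(ω_r−ω_c),  ω_s=0, ω_c=1
ω_r = 1 − (19/63)(0−1) = 82/63
ω_r/ω_c = 82/63

82/63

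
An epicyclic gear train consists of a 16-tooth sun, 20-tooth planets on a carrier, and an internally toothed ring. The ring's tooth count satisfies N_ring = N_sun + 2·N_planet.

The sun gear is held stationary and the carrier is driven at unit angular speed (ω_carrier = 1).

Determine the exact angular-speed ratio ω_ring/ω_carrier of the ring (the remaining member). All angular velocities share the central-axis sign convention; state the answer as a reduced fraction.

N_ring = 16 + 2·20 = 56
16(ω_s−ω_c) = −56(ω_r−ω_c),  ω_s=0, ω_c=1
ω_r = 1 − (16/56)(0−1) = 9/7
ω_r/ω_c = 9/7

9/7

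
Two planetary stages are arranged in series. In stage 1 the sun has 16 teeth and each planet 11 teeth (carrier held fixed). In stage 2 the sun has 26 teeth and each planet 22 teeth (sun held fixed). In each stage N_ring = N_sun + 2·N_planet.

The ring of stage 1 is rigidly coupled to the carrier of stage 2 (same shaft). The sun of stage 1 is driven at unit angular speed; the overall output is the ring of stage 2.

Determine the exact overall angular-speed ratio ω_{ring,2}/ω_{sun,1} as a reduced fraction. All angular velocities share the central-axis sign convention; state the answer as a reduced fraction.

-384/665

Stage 1: N_ring = 16 + 2·11 = 38
Stage 1: 16(ω_s−ω_c) = −38(ω_r−ω_c),  ω_c=0, ω_s=1
Stage 1: ω_r = 0 − (16/38)(1−0) = -8/19
  ⇒ ω_r¹/ω_s¹ = -8/19
Stage 2: N_ring = 26 + 2·22 = 70
Stage 2: 26(ω_s−ω_c) = −70(ω_r−ω_c),  ω_s=0, ω_c=1
Stage 2: ω_r = 1 − (26/70)(0−1) = 48/35
  ⇒ ω_r²/ω_c² = 48/35
Coupling ω_c² = ω_r¹ ⇒ overall = -8/19 × 48/35 = -384/665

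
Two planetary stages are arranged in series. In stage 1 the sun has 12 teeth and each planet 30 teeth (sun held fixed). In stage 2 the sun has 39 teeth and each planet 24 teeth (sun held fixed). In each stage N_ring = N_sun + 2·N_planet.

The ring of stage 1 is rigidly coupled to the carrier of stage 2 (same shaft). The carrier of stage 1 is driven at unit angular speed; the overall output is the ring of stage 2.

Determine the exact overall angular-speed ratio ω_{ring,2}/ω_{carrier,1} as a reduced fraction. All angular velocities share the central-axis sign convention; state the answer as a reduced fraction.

49/29

Stage 1: N_ring = 12 + 2·30 = 72
Stage 1: 12(ω_s−ω_c) = −72(ω_r−ω_c),  ω_s=0, ω_c=1
Stage 1: ω_r = 1 − (12/72)(0−1) = 7/6
  ⇒ ω_r¹/ω_c¹ = 7/6
Stage 2: N_ring = 39 + 2·24 = 87
Stage 2: 39(ω_s−ω_c) = −87(ω_r−ω_c),  ω_s=0, ω_c=1
Stage 2: ω_r = 1 − (39/87)(0−1) = 42/29
  ⇒ ω_r²/ω_c² = 42/29
Coupling ω_c² = ω_r¹ ⇒ overall = 7/6 × 42/29 = 49/29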